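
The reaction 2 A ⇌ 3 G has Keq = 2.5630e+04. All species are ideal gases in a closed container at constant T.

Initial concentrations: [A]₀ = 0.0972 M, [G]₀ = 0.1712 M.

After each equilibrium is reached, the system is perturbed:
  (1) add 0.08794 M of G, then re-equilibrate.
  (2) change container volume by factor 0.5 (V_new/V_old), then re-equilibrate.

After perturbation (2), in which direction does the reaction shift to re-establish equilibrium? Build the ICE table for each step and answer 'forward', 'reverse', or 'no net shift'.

Q₀ = 0.5311 vs Keq = 2.5630e+04 ⇒ Q<K, forward
Step 1:
                    A           G
  init         0.0972      0.1712
  Δ          -0.09609      0.1441
  eq         0.001106      0.3153
  solve Keq expr → x = 0.04805; check Q = 2.5630e+04
Then add 0.08794 M of G.
Step 2:
                    A           G
  init       0.001106      0.4033
  Δ        4.8923e-04 -7.3384e-04
  eq         0.001595      0.4025
  solve Keq expr → x = -2.4461e-04; check Q = 2.5630e+04
Then change container volume by factor 0.5 (V_new/V_old).
Step 3:
                    A           G
  init       0.003191      0.8051
  Δ          0.001305   -0.001958
  eq         0.004496      0.8031
  solve Keq expr → x = -6.5258e-04; check Q = 2.5630e+04

Direction: reverse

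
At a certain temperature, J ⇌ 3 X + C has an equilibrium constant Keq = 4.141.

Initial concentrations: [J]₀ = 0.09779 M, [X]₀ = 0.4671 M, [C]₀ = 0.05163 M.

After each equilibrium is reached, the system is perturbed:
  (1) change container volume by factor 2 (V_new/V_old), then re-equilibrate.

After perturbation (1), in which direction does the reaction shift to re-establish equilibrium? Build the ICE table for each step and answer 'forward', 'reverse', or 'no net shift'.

Q₀ = 0.05381 vs Keq = 4.141 ⇒ Q<K, forward
Step 1:
                  J         X         C
  Initial   0.09779    0.4671   0.05163
  Change   -0.08529    0.2559   0.08529
  Equil      0.0125     0.723    0.1369
  solve Keq expr → x = 0.08529; check Q = 4.141
Then change container volume by factor 2 (V_new/V_old).
Step 2:
                  J         X         C
  Initial  0.006248    0.3615   0.06846
  Change  -0.005291   0.01587  0.005291
  Equil   9.5709e-04    0.3774   0.07375
  solve Keq expr → x = 0.005291; check Q = 4.141

Direction: forward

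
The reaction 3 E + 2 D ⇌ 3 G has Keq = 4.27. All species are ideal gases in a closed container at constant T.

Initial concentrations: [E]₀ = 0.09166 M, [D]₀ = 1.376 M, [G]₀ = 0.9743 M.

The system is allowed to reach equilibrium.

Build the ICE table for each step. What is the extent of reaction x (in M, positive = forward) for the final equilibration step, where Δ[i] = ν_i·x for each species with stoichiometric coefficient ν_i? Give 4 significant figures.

x = -0.08178 M

Q₀ = 634.3 vs Keq = 4.27 ⇒ Q>K, reverse
Step 1:
                    E           D           G
  I           0.09166       1.376      0.9743
  C            0.2453      0.1636     -0.2453
  E             0.337        1.54       0.729
  solve Keq expr → x = -0.08178; check Q = 4.27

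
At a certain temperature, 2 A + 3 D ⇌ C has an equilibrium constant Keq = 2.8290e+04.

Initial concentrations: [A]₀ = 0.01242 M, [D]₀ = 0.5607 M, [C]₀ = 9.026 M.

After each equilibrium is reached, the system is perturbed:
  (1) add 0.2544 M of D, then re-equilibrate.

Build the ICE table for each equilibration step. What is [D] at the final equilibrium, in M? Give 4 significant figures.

Q₀ = 3.3194e+05 vs Keq = 2.8290e+04 ⇒ Q>K, reverse
Step 1:
                    A           D           C
  I           0.01242      0.5607       9.026
  C           0.02601     0.03902    -0.01301
  E           0.03843      0.5997       9.013
  solve Keq expr → x = -0.01301; check Q = 2.8290e+04
Then add 0.2544 M of D.
Step 2:
                    A           D           C
  I           0.03843      0.8541       9.013
  C          -0.01489    -0.02234    0.007447
  E           0.02354      0.8318        9.02
  solve Keq expr → x = 0.007447; check Q = 2.8290e+04

[D]_eq = 0.8318 M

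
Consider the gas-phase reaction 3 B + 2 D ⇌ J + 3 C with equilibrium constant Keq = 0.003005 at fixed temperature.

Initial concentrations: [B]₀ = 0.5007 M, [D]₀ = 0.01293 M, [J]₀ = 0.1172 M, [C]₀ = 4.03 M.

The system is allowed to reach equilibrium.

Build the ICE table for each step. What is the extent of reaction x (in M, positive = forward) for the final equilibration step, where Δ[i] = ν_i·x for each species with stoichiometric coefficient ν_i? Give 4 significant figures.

Q₀ = 3.6552e+05 vs Keq = 0.003005 ⇒ Q>K, reverse
Step 1:
                  B         D         J         C
  init       0.5007   0.01293    0.1172      4.03
  Δ          0.3516    0.2344   -0.1172   -0.3516
  eq         0.8523    0.2473 2.2865e-06     3.678
  solve Keq expr → x = -0.1172; check Q = 0.003005

x = -0.1172 M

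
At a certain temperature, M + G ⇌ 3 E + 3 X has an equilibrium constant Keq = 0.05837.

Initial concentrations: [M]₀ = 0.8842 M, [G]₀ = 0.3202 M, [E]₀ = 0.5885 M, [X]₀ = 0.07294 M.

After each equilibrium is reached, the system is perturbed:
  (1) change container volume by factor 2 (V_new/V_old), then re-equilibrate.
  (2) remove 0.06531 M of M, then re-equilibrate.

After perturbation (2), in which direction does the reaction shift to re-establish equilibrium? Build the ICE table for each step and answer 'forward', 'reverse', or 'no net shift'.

Q₀ = 2.7936e-04 vs Keq = 0.05837 ⇒ Q<K, forward
Step 1:
                  M         G         E         X
  init       0.8842    0.3202    0.5885   0.07294
  Δ        -0.07064  -0.07064    0.2119    0.2119
  eq         0.8136    0.2496    0.8004    0.2848
  solve Keq expr → x = 0.07064; check Q = 0.05837
Then change container volume by factor 2 (V_new/V_old).
Step 2:
                  M         G         E         X
  init       0.4068    0.1248    0.4002    0.1424
  Δ        -0.03496  -0.03496    0.1049    0.1049
  eq         0.3718   0.08982    0.5051    0.2473
  solve Keq expr → x = 0.03496; check Q = 0.05837
Then remove 0.06531 M of M.
Step 3:
                  M         G         E         X
  init       0.3065   0.08982    0.5051    0.2473
  Δ        0.002791  0.002791 -0.008374 -0.008374
  eq         0.3093   0.09261    0.4967    0.2389
  solve Keq expr → x = -0.002791; check Q = 0.05837

Direction: reverse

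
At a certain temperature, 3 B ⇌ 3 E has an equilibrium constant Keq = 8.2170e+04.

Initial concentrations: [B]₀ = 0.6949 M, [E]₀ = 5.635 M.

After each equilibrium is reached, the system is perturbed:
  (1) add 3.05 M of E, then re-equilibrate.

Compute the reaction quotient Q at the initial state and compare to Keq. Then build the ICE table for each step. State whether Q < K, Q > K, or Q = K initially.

Q₀ = 533.2; Q < K (proceeds forward)

Q₀ = 533.2 vs Keq = 8.2170e+04 ⇒ Q<K, forward
Step 1:
                    B           E
  Initial      0.6949       5.635
  Change      -0.5526      0.5526
  Equil        0.1423       6.188
  solve Keq expr → x = 0.1842; check Q = 8.2170e+04
Then add 3.05 M of E.
Step 2:
                    B           E
  Initial      0.1423       9.238
  Change      0.06858    -0.06858
  Equil        0.2109       9.169
  solve Keq expr → x = -0.02286; check Q = 8.2170e+04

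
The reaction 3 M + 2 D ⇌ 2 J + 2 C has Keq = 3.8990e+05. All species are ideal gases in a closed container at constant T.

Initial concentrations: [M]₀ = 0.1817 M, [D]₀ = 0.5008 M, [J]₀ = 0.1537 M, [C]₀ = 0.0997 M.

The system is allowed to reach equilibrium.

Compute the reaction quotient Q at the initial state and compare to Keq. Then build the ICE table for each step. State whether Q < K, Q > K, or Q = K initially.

Q₀ = 0.1561 vs Keq = 3.8990e+05 ⇒ Q<K, forward
Step 1:
                    M           D           J           C
  I            0.1817      0.5008      0.1537      0.0997
  C           -0.1777     -0.1185      0.1185      0.1185
  E          0.003956      0.3823      0.2722      0.2182
  solve Keq expr → x = 0.05925; check Q = 3.8990e+05

Q₀ = 0.1561; Q < K (proceeds forward)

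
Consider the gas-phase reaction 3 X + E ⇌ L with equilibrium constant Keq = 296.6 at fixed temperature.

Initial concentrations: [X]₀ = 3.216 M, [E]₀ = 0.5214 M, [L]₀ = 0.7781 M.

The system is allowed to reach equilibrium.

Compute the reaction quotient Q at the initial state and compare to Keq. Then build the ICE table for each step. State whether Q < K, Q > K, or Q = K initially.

Q₀ = 0.04487 vs Keq = 296.6 ⇒ Q<K, forward
Step 1:
                    X           E           L
  init          3.216      0.5214      0.7781
  Δ            -1.561     -0.5204      0.5204
  eq            1.655  9.6633e-04       1.299
  solve Keq expr → x = 0.5204; check Q = 296.6

Q₀ = 0.04487; Q < K (proceeds forward)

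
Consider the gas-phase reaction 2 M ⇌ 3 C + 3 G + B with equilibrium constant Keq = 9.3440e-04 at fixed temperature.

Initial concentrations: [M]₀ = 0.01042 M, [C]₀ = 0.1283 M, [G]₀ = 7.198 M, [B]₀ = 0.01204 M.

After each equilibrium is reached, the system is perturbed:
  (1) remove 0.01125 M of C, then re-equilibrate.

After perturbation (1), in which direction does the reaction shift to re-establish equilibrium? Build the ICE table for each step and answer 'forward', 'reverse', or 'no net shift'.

Direction: forward

Q₀ = 87.34 vs Keq = 9.3440e-04 ⇒ Q>K, reverse
Step 1:
                    M           C           G           B
  Initial     0.01042      0.1283       7.198     0.01204
  Change      0.02407    -0.03611    -0.03611    -0.01204
  Equil       0.03449     0.09219       7.162  3.8621e-06
  solve Keq expr → x = -0.01204; check Q = 9.3440e-04
Then remove 0.01125 M of C.
Step 2:
                    M           C           G           B
  Initial     0.03449     0.08094       7.162  3.8621e-06
  Change  -3.6843e-06  5.5264e-06  5.5264e-06  1.8421e-06
  Equil       0.03449     0.08095       7.162  5.7042e-06
  solve Keq expr → x = 1.8421e-06; check Q = 9.3440e-04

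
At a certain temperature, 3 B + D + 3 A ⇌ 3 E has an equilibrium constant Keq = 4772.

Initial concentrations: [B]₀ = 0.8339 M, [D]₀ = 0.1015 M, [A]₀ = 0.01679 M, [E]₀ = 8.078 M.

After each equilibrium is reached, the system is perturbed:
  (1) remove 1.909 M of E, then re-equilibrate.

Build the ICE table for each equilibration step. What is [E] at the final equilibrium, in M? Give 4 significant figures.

Q₀ = 1.8921e+09 vs Keq = 4772 ⇒ Q>K, reverse
Step 1:
                   B          D          A          E
  Initial     0.8339     0.1015    0.01679      8.078
  Change      0.5039      0.168     0.5039    -0.5039
  Equil        1.338     0.2695     0.5207      7.574
  solve Keq expr → x = -0.168; check Q = 4772
Then remove 1.909 M of E.
Step 2:
                   B          D          A          E
  Initial      1.338     0.2695     0.5207      5.665
  Change    -0.08355   -0.02785   -0.08355    0.08355
  Equil        1.254     0.2416     0.4371      5.749
  solve Keq expr → x = 0.02785; check Q = 4772

[E]_eq = 5.749 M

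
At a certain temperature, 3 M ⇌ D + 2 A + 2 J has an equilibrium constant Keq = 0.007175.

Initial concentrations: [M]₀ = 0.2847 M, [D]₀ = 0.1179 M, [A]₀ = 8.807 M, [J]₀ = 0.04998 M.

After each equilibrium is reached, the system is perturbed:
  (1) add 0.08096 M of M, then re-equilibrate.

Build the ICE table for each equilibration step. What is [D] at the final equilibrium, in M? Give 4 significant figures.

Q₀ = 0.9899 vs Keq = 0.007175 ⇒ Q>K, reverse
Step 1:
                    M           D           A           J
  Initial      0.2847      0.1179       8.807     0.04998
  Change      0.06529    -0.02176    -0.04353    -0.04353
  Equil          0.35     0.09614       8.763    0.006455
  solve Keq expr → x = -0.02176; check Q = 0.007175
Then add 0.08096 M of M.
Step 2:
                    M           D           A           J
  Initial      0.4309     0.09614       8.763    0.006455
  Change    -0.003317    0.001106    0.002211    0.002211
  Equil        0.4276     0.09724       8.766    0.008666
  solve Keq expr → x = 0.001106; check Q = 0.007175

[D]_eq = 0.09724 M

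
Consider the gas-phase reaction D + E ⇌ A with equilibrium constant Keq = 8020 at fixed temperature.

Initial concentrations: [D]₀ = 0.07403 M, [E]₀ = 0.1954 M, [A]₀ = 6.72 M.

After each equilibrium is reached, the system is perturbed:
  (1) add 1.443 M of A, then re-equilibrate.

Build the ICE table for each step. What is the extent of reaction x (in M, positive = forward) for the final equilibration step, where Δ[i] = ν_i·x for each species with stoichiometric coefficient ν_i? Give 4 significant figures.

Q₀ = 464.6 vs Keq = 8020 ⇒ Q<K, forward
Step 1:
                  D         E         A
  I         0.07403    0.1954      6.72
  C        -0.06742  -0.06742   0.06742
  E        0.006613     0.128     6.787
  solve Keq expr → x = 0.06742; check Q = 8020
Then add 1.443 M of A.
Step 2:
                  D         E         A
  I        0.006613     0.128      8.23
  C        0.001323  0.001323 -0.001323
  E        0.007935    0.1293     8.229
  solve Keq expr → x = -0.001323; check Q = 8020

x = -0.001323 M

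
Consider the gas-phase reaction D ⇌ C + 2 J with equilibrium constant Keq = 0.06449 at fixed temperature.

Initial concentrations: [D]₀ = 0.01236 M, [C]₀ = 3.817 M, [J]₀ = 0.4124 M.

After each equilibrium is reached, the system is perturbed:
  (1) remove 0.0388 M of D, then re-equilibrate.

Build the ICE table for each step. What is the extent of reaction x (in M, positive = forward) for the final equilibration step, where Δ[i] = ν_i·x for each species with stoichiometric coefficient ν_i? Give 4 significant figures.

x = -0.002879 M

Q₀ = 52.52 vs Keq = 0.06449 ⇒ Q>K, reverse
Step 1:
                    D           C           J
  I           0.01236       3.817      0.4124
  C            0.1772     -0.1772     -0.3544
  E            0.1896        3.64     0.05796
  solve Keq expr → x = -0.1772; check Q = 0.06449
Then remove 0.0388 M of D.
Step 2:
                    D           C           J
  I            0.1508        3.64     0.05796
  C          0.002879   -0.002879   -0.005758
  E            0.1537       3.637      0.0522
  solve Keq expr → x = -0.002879; check Q = 0.06449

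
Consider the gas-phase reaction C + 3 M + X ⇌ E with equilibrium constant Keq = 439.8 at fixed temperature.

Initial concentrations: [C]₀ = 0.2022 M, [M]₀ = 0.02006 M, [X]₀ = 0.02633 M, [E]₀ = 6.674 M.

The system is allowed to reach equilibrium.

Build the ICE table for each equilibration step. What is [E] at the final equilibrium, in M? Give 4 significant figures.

[E]_eq = 6.491 M

Q₀ = 1.5530e+08 vs Keq = 439.8 ⇒ Q>K, reverse
Step 1:
                   C          M          X          E
  init        0.2022    0.02006    0.02633      6.674
  Δ           0.1827     0.5481     0.1827    -0.1827
  eq          0.3849     0.5682      0.209      6.491
  solve Keq expr → x = -0.1827; check Q = 439.8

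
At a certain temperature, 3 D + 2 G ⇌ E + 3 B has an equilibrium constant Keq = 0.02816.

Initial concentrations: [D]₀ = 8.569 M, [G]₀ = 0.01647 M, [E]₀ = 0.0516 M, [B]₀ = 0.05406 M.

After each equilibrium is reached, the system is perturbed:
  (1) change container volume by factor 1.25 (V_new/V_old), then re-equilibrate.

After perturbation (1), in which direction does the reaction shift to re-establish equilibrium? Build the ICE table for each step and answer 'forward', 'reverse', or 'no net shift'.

Q₀ = 4.7764e-05 vs Keq = 0.02816 ⇒ Q<K, forward
Step 1:
                  D         G         E         B
  I           8.569   0.01647    0.0516   0.05406
  C        -0.02285  -0.01523  0.007616   0.02285
  E           8.546  0.001238   0.05922   0.07691
  solve Keq expr → x = 0.007616; check Q = 0.02816
Then change container volume by factor 1.25 (V_new/V_old).
Step 2:
                  D         G         E         B
  I           6.837 9.9036e-04   0.04737   0.06153
  C       1.6753e-04 1.1169e-04 -5.5843e-05 -1.6753e-04
  E           6.837  0.001102   0.04732   0.06136
  solve Keq expr → x = -5.5843e-05; check Q = 0.02816

Direction: reverse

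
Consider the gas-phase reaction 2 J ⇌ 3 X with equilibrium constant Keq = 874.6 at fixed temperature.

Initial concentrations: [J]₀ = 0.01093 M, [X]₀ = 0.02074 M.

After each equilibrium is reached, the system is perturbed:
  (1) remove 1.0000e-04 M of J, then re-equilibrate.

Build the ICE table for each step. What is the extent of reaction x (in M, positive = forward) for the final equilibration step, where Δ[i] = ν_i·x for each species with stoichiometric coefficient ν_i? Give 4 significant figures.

Q₀ = 0.07468 vs Keq = 874.6 ⇒ Q<K, forward
Step 1:
                   J          X
  Initial    0.01093    0.02074
  Change    -0.01069    0.01604
  Equil   2.3849e-04    0.03678
  solve Keq expr → x = 0.005346; check Q = 874.6
Then remove 1.0000e-04 M of J.
Step 2:
                   J          X
  Initial 1.3849e-04    0.03678
  Change  9.8563e-05 -1.4785e-04
  Equil   2.3705e-04    0.03663
  solve Keq expr → x = -4.9282e-05; check Q = 874.6

x = -4.9282e-05 M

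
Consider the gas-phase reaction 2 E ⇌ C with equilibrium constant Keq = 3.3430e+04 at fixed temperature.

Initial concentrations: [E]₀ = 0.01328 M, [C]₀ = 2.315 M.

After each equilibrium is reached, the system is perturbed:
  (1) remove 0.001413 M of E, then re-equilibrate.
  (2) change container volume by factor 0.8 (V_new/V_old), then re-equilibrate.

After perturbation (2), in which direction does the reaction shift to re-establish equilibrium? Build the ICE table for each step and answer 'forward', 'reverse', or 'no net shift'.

Direction: forward

Q₀ = 1.3127e+04 vs Keq = 3.3430e+04 ⇒ Q<K, forward
Step 1:
                   E          C
  Initial    0.01328      2.315
  Change   -0.004954   0.002477
  Equil     0.008326      2.317
  solve Keq expr → x = 0.002477; check Q = 3.3430e+04
Then remove 0.001413 M of E.
Step 2:
                   E          C
  Initial   0.006913      2.317
  Change    0.001412 -7.0587e-04
  Equil     0.008325      2.317
  solve Keq expr → x = -7.0587e-04; check Q = 3.3430e+04
Then change container volume by factor 0.8 (V_new/V_old).
Step 3:
                   E          C
  Initial    0.01041      2.896
  Change   -0.001098 5.4885e-04
  Equil     0.009308      2.897
  solve Keq expr → x = 5.4885e-04; check Q = 3.3430e+04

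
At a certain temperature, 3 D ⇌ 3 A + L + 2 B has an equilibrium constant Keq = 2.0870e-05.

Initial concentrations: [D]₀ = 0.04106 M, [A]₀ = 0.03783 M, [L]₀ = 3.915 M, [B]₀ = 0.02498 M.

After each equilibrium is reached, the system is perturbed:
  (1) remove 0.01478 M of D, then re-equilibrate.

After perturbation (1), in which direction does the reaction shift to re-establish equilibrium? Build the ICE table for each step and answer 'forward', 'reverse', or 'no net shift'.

Q₀ = 0.001911 vs Keq = 2.0870e-05 ⇒ Q>K, reverse
Step 1:
                  D         A         L         B
  init      0.04106   0.03783     3.915   0.02498
  Δ         0.01858  -0.01858 -0.006192  -0.01238
  eq        0.05964   0.01925     3.909    0.0126
  solve Keq expr → x = -0.006192; check Q = 2.0870e-05
Then remove 0.01478 M of D.
Step 2:
                  D         A         L         B
  init      0.04486   0.01925     3.909    0.0126
  Δ        0.002474 -0.002474 -8.2452e-04 -0.001649
  eq        0.04733   0.01678     3.908   0.01095
  solve Keq expr → x = -8.2452e-04; check Q = 2.0870e-05

Direction: reverse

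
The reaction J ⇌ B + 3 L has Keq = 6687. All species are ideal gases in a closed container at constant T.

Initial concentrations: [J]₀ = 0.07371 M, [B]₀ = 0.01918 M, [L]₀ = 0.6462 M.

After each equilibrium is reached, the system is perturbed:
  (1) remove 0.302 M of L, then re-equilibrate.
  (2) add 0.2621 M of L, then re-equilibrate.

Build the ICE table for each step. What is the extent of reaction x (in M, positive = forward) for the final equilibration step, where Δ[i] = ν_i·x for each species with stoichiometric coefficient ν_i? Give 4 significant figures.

x = -5.3582e-06 M

Q₀ = 0.07021 vs Keq = 6687 ⇒ Q<K, forward
Step 1:
                  J         B         L
  I         0.07371   0.01918    0.6462
  C         -0.0737    0.0737    0.2211
  E       9.0617e-06   0.09288    0.8673
  solve Keq expr → x = 0.0737; check Q = 6687
Then remove 0.302 M of L.
Step 2:
                  J         B         L
  I       9.0617e-06   0.09288    0.5653
  C       -6.5520e-06 6.5520e-06 1.9656e-05
  E       2.5097e-06   0.09289    0.5653
  solve Keq expr → x = 6.5520e-06; check Q = 6687
Then add 0.2621 M of L.
Step 3:
                  J         B         L
  I       2.5097e-06   0.09289    0.8274
  C       5.3582e-06 -5.3582e-06 -1.6075e-05
  E       7.8679e-06   0.09288    0.8274
  solve Keq expr → x = -5.3582e-06; check Q = 6687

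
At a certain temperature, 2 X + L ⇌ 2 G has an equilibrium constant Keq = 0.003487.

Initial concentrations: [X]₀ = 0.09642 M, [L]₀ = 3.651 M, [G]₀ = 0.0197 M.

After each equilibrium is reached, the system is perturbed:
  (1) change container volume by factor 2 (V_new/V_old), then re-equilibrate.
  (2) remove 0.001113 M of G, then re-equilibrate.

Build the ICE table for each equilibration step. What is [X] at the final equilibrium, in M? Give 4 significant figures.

[X]_eq = 0.05274 M

Q₀ = 0.01143 vs Keq = 0.003487 ⇒ Q>K, reverse
Step 1:
                    X           L           G
  Initial     0.09642       3.651      0.0197
  Change     0.007921     0.00396   -0.007921
  Equil        0.1043       3.655     0.01178
  solve Keq expr → x = -0.00396; check Q = 0.003487
Then change container volume by factor 2 (V_new/V_old).
Step 2:
                    X           L           G
  Initial     0.05217       1.827     0.00589
  Change     0.001597  7.9833e-04   -0.001597
  Equil       0.05377       1.828    0.004293
  solve Keq expr → x = -7.9833e-04; check Q = 0.003487
Then remove 0.001113 M of G.
Step 3:
                    X           L           G
  Initial     0.05377       1.828     0.00318
  Change     -0.00103 -5.1508e-04     0.00103
  Equil       0.05274       1.828     0.00421
  solve Keq expr → x = 5.1508e-04; check Q = 0.003487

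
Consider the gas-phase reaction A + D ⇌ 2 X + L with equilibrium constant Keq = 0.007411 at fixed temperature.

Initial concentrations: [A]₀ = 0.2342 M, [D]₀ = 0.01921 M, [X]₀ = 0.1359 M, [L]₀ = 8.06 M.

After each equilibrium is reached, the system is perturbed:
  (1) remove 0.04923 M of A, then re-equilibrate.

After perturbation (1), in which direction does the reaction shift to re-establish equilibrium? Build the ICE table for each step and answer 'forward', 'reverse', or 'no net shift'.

Direction: reverse

Q₀ = 33.09 vs Keq = 0.007411 ⇒ Q>K, reverse
Step 1:
                    A           D           X           L
  Initial      0.2342     0.01921      0.1359        8.06
  Change      0.06552     0.06552      -0.131    -0.06552
  Equil        0.2997     0.08473    0.004852       7.994
  solve Keq expr → x = -0.06552; check Q = 0.007411
Then remove 0.04923 M of A.
Step 2:
                    A           D           X           L
  Initial      0.2505     0.08473    0.004852       7.994
  Change   2.0456e-04  2.0456e-04 -4.0913e-04 -2.0456e-04
  Equil        0.2507     0.08494    0.004443       7.994
  solve Keq expr → x = -2.0456e-04; check Q = 0.007411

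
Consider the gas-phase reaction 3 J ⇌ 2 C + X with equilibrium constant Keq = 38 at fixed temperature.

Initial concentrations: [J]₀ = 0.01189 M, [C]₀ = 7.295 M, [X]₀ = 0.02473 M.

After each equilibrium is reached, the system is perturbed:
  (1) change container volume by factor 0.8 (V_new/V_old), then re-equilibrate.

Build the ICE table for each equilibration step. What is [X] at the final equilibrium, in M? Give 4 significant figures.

[X]_eq = 5.5079e-04 M

Q₀ = 7.8294e+05 vs Keq = 38 ⇒ Q>K, reverse
Step 1:
                  J         C         X
  I         0.01189     7.295   0.02473
  C         0.07287  -0.04858  -0.02429
  E         0.08476     7.246 4.4064e-04
  solve Keq expr → x = -0.02429; check Q = 38
Then change container volume by factor 0.8 (V_new/V_old).
Step 2:
                  J         C         X
  I          0.1059     9.058 5.5079e-04
  C               0         0         0
  E          0.1059     9.058 5.5079e-04
  solve Keq expr → x = 0; check Q = 38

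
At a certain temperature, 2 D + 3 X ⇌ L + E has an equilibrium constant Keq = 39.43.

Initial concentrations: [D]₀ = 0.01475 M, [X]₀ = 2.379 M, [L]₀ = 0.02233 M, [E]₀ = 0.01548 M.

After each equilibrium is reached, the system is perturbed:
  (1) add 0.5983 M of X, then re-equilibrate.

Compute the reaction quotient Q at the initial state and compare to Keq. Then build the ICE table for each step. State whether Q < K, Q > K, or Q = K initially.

Q₀ = 0.118 vs Keq = 39.43 ⇒ Q<K, forward
Step 1:
                   D          X          L          E
  I          0.01475      2.379    0.02233    0.01548
  C         -0.01363   -0.02044   0.006815   0.006815
  E         0.001121      2.359    0.02914    0.02229
  solve Keq expr → x = 0.006815; check Q = 39.43
Then add 0.5983 M of X.
Step 2:
                   D          X          L          E
  I         0.001121      2.957    0.02914    0.02229
  C       -3.1711e-04 -4.7567e-04 1.5856e-04 1.5856e-04
  E       8.0361e-04      2.956     0.0293    0.02245
  solve Keq expr → x = 1.5856e-04; check Q = 39.43

Q₀ = 0.118; Q < K (proceeds forward)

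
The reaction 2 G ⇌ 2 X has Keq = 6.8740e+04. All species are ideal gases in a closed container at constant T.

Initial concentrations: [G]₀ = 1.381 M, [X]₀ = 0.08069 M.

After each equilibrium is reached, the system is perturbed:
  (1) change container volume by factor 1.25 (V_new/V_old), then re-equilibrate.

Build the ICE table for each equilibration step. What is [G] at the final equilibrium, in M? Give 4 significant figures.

[G]_eq = 0.004443 M

Q₀ = 0.003414 vs Keq = 6.8740e+04 ⇒ Q<K, forward
Step 1:
                    G           X
  Initial       1.381     0.08069
  Change       -1.375       1.375
  Equil      0.005554       1.456
  solve Keq expr → x = 0.6877; check Q = 6.8740e+04
Then change container volume by factor 1.25 (V_new/V_old).
Step 2:
                    G           X
  Initial    0.004443       1.165
  Change            0           0
  Equil      0.004443       1.165
  solve Keq expr → x = 0; check Q = 6.8740e+04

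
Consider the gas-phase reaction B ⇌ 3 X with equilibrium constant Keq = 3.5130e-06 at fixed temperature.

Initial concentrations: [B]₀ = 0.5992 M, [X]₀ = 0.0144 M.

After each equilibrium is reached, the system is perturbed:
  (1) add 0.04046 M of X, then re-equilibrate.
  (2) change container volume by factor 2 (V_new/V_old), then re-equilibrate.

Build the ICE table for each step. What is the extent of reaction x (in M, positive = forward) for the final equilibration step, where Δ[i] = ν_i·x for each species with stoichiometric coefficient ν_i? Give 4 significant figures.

Q₀ = 4.9833e-06 vs Keq = 3.5130e-06 ⇒ Q>K, reverse
Step 1:
                  B         X
  Initial    0.5992    0.0144
  Change  5.2677e-04  -0.00158
  Equil      0.5997   0.01282
  solve Keq expr → x = -5.2677e-04; check Q = 3.5130e-06
Then add 0.04046 M of X.
Step 2:
                  B         X
  Initial    0.5997   0.05328
  Change    0.01345  -0.04036
  Equil      0.6132   0.01291
  solve Keq expr → x = -0.01345; check Q = 3.5130e-06
Then change container volume by factor 2 (V_new/V_old).
Step 3:
                  B         X
  Initial    0.3066  0.006457
  Change   -0.00126  0.003779
  Equil      0.3053   0.01024
  solve Keq expr → x = 0.00126; check Q = 3.5130e-06

x = 0.00126 M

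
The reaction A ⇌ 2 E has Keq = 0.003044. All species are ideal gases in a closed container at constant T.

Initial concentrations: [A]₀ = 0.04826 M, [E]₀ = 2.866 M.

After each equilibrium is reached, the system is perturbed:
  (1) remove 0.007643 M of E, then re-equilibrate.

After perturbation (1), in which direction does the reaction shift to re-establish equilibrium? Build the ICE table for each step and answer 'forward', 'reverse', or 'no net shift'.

Direction: forward

Q₀ = 170.2 vs Keq = 0.003044 ⇒ Q>K, reverse
Step 1:
                  A         E
  I         0.04826     2.866
  C             1.4      -2.8
  E           1.448   0.06639
  solve Keq expr → x = -1.4; check Q = 0.003044
Then remove 0.007643 M of E.
Step 2:
                  A         E
  I           1.448   0.05875
  C       -0.003778  0.007556
  E           1.444   0.06631
  solve Keq expr → x = 0.003778; check Q = 0.003044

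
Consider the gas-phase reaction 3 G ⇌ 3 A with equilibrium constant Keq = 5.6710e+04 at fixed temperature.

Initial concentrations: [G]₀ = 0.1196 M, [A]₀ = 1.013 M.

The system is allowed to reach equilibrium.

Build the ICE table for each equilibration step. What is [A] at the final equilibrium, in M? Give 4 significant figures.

Q₀ = 607.6 vs Keq = 5.6710e+04 ⇒ Q<K, forward
Step 1:
                   G          A
  I           0.1196      1.013
  C         -0.09087    0.09087
  E          0.02873      1.104
  solve Keq expr → x = 0.03029; check Q = 5.6710e+04

[A]_eq = 1.104 M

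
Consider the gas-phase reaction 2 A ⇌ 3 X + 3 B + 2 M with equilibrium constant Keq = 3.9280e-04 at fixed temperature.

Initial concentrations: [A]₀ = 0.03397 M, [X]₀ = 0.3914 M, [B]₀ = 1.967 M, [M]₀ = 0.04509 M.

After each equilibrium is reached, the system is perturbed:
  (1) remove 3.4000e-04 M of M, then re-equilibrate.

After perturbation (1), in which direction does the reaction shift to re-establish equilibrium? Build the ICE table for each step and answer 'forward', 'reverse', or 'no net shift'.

Direction: forward

Q₀ = 0.804 vs Keq = 3.9280e-04 ⇒ Q>K, reverse
Step 1:
                   A          X          B          M
  Initial    0.03397     0.3914      1.967    0.04509
  Change     0.04204   -0.06306   -0.06306   -0.04204
  Equil      0.07601     0.3283      1.904   0.003048
  solve Keq expr → x = -0.02102; check Q = 3.9280e-04
Then remove 3.4000e-04 M of M.
Step 2:
                   A          X          B          M
  Initial    0.07601     0.3283      1.904   0.002708
  Change  -3.1942e-04 4.7913e-04 4.7913e-04 3.1942e-04
  Equil      0.07569     0.3288      1.904   0.003027
  solve Keq expr → x = 1.5971e-04; check Q = 3.9280e-04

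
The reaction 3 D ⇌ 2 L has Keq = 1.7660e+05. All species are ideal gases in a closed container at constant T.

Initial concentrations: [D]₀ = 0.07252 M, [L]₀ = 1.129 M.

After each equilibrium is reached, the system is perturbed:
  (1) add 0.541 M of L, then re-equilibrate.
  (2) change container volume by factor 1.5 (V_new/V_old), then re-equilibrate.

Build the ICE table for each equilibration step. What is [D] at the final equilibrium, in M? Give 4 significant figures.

Q₀ = 3342 vs Keq = 1.7660e+05 ⇒ Q<K, forward
Step 1:
                    D           L
  Initial     0.07252       1.129
  Change     -0.05279      0.0352
  Equil       0.01973       1.164
  solve Keq expr → x = 0.0176; check Q = 1.7660e+05
Then add 0.541 M of L.
Step 2:
                    D           L
  Initial     0.01973       1.705
  Change     0.005677   -0.003785
  Equil        0.0254       1.701
  solve Keq expr → x = -0.001892; check Q = 1.7660e+05
Then change container volume by factor 1.5 (V_new/V_old).
Step 3:
                    D           L
  Initial     0.01693       1.134
  Change     0.002432   -0.001622
  Equil       0.01937       1.133
  solve Keq expr → x = -8.1075e-04; check Q = 1.7660e+05

[D]_eq = 0.01937 M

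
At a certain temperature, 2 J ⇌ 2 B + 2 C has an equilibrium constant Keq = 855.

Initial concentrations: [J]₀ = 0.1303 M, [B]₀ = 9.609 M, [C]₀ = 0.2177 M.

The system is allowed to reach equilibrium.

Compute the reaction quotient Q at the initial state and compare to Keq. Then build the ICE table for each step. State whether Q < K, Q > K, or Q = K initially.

Q₀ = 257.7; Q < K (proceeds forward)

Q₀ = 257.7 vs Keq = 855 ⇒ Q<K, forward
Step 1:
                  J         B         C
  I          0.1303     9.609    0.2177
  C        -0.04393   0.04393   0.04393
  E         0.08637     9.653    0.2616
  solve Keq expr → x = 0.02196; check Q = 855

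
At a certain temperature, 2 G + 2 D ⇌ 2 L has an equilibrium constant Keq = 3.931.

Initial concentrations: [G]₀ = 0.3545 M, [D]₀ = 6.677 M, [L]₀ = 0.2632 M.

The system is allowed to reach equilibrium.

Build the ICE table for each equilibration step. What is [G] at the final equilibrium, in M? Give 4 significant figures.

Q₀ = 0.01236 vs Keq = 3.931 ⇒ Q<K, forward
Step 1:
                   G          D          L
  init        0.3545      6.677     0.2632
  Δ          -0.3092    -0.3092     0.3092
  eq         0.04533      6.368     0.5724
  solve Keq expr → x = 0.1546; check Q = 3.931

[G]_eq = 0.04533 M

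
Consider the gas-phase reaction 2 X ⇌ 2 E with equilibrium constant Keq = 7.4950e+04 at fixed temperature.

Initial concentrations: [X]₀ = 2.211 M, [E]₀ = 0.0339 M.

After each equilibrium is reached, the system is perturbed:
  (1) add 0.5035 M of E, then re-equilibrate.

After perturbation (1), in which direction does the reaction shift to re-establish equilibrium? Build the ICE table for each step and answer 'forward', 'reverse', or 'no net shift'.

Direction: reverse

Q₀ = 2.3508e-04 vs Keq = 7.4950e+04 ⇒ Q<K, forward
Step 1:
                   X          E
  I            2.211     0.0339
  C           -2.203      2.203
  E          0.00817      2.237
  solve Keq expr → x = 1.101; check Q = 7.4950e+04
Then add 0.5035 M of E.
Step 2:
                   X          E
  I          0.00817       2.74
  C         0.001832  -0.001832
  E             0.01      2.738
  solve Keq expr → x = -9.1622e-04; check Q = 7.4950e+04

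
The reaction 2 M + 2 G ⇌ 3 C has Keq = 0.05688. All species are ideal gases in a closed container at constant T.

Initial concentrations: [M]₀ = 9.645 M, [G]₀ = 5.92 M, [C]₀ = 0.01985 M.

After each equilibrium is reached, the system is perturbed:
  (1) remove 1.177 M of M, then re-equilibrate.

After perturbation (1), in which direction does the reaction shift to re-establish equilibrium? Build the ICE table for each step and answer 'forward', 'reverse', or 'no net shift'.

Direction: reverse

Q₀ = 2.3990e-09 vs Keq = 0.05688 ⇒ Q<K, forward
Step 1:
                  M         G         C
  Initial     9.645      5.92   0.01985
  Change     -2.282    -2.282     3.423
  Equil       7.363     3.638     3.443
  solve Keq expr → x = 1.141; check Q = 0.05688
Then remove 1.177 M of M.
Step 2:
                  M         G         C
  Initial     6.186     3.638     3.443
  Change     0.1575    0.1575   -0.2363
  Equil       6.343     3.795     3.207
  solve Keq expr → x = -0.07876; check Q = 0.05688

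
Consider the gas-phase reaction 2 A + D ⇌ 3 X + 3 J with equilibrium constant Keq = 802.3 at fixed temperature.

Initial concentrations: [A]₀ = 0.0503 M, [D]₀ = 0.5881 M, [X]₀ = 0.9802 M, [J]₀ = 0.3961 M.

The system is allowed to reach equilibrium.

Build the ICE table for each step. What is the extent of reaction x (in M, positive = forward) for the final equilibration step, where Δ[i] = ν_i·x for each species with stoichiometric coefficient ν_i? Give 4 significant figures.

x = 0.01775 M

Q₀ = 39.33 vs Keq = 802.3 ⇒ Q<K, forward
Step 1:
                   A          D          X          J
  I           0.0503     0.5881     0.9802     0.3961
  C         -0.03551   -0.01775    0.05326    0.05326
  E          0.01479     0.5703      1.033     0.4494
  solve Keq expr → x = 0.01775; check Q = 802.3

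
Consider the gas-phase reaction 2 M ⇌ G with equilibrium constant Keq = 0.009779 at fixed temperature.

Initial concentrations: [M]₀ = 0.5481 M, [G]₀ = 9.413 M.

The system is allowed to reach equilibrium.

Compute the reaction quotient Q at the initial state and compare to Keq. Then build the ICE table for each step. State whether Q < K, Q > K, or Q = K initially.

Q₀ = 31.33; Q > K (proceeds reverse)

Q₀ = 31.33 vs Keq = 0.009779 ⇒ Q>K, reverse
Step 1:
                   M          G
  Initial     0.5481      9.413
  Change       14.44     -7.218
  Equil        14.98      2.195
  solve Keq expr → x = -7.218; check Q = 0.009779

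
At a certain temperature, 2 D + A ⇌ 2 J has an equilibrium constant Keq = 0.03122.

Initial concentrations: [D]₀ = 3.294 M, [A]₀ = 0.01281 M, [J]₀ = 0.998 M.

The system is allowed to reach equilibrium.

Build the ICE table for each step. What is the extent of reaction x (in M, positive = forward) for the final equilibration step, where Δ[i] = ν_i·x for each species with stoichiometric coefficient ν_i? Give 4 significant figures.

Q₀ = 7.166 vs Keq = 0.03122 ⇒ Q>K, reverse
Step 1:
                   D          A          J
  Initial      3.294    0.01281      0.998
  Change      0.6094     0.3047    -0.6094
  Equil        3.903     0.3175     0.3886
  solve Keq expr → x = -0.3047; check Q = 0.03122

x = -0.3047 M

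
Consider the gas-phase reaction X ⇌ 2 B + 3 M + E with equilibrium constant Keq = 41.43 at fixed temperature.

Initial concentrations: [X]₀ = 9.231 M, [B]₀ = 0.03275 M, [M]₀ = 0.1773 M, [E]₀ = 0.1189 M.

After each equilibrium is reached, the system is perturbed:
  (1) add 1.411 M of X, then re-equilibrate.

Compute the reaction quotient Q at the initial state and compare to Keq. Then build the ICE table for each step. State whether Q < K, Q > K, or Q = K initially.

Q₀ = 7.6998e-08; Q < K (proceeds forward)

Q₀ = 7.6998e-08 vs Keq = 41.43 ⇒ Q<K, forward
Step 1:
                    X           B           M           E
  I             9.231     0.03275      0.1773      0.1189
  C            -1.153       2.306       3.459       1.153
  E             8.078       2.339       3.637       1.272
  solve Keq expr → x = 1.153; check Q = 41.43
Then add 1.411 M of X.
Step 2:
                    X           B           M           E
  I             9.489       2.339       3.637       1.272
  C          -0.03212     0.06425     0.09637     0.03212
  E             9.457       2.403       3.733       1.304
  solve Keq expr → x = 0.03212; check Q = 41.43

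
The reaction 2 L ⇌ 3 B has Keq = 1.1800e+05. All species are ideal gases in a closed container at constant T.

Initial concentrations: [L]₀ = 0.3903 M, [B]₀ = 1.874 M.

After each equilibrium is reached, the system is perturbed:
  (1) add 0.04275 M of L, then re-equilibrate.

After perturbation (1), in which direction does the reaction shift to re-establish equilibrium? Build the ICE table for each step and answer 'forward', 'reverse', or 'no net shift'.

Direction: forward

Q₀ = 43.2 vs Keq = 1.1800e+05 ⇒ Q<K, forward
Step 1:
                    L           B
  Initial      0.3903       1.874
  Change      -0.3792      0.5688
  Equil       0.01111       2.443
  solve Keq expr → x = 0.1896; check Q = 1.1800e+05
Then add 0.04275 M of L.
Step 2:
                    L           B
  Initial     0.05386       2.443
  Change     -0.04231     0.06347
  Equil       0.01155       2.506
  solve Keq expr → x = 0.02116; check Q = 1.1800e+05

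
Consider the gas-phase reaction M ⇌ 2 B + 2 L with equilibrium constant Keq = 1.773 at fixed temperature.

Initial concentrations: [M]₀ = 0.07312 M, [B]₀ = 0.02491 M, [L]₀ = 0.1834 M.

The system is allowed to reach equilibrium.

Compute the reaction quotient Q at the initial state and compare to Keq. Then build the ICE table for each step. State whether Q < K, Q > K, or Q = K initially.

Q₀ = 2.8544e-04 vs Keq = 1.773 ⇒ Q<K, forward
Step 1:
                  M         B         L
  Initial   0.07312   0.02491    0.1834
  Change   -0.07143    0.1429    0.1429
  Equil     0.00169    0.1678    0.3263
  solve Keq expr → x = 0.07143; check Q = 1.773

Q₀ = 2.8544e-04; Q < K (proceeds forward)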